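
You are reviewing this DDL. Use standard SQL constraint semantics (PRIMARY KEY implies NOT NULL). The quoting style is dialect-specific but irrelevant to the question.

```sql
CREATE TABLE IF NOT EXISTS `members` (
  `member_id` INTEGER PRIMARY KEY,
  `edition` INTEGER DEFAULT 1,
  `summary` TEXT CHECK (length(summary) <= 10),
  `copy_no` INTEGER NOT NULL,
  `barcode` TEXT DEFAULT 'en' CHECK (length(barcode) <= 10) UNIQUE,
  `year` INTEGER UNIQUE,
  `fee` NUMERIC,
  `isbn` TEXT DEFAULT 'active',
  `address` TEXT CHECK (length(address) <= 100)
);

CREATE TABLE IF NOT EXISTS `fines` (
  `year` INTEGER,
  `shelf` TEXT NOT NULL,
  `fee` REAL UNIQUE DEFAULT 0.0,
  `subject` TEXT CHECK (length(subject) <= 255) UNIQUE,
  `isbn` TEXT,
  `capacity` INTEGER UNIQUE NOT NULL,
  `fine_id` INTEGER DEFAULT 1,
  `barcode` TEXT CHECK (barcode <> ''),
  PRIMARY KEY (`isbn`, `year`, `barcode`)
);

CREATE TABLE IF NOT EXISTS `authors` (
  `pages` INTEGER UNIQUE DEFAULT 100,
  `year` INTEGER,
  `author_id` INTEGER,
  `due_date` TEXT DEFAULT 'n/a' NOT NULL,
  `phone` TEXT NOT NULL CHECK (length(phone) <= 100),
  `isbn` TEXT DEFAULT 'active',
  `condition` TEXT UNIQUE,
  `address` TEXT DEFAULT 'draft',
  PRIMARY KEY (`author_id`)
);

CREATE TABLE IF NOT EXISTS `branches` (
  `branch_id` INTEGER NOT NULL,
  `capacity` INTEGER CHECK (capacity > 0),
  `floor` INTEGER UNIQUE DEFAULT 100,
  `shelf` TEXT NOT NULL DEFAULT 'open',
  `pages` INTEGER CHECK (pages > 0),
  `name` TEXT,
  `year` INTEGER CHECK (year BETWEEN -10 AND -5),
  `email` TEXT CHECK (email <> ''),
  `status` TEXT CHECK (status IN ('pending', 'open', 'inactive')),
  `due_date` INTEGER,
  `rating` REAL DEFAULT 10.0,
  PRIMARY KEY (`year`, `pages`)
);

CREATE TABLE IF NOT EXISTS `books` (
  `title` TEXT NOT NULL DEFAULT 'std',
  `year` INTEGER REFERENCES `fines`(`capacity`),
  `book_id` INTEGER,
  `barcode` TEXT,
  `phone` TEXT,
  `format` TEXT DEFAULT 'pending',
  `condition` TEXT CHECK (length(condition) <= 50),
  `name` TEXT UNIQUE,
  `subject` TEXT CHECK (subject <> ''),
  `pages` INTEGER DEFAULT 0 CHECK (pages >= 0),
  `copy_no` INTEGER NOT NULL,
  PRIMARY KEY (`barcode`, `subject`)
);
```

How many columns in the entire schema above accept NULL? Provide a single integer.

members: 7 nullable (edition, summary, barcode, year, fee, isbn, address — PK (member_id) and explicit NOT NULL columns excluded).
fines: 3 nullable (fee, subject, fine_id — PK (isbn, year, barcode) and explicit NOT NULL columns excluded).
authors: 5 nullable (pages, year, isbn, condition, address — PK (author_id) and explicit NOT NULL columns excluded).
branches: 7 nullable (capacity, floor, name, email, status, due_date, rating — PK (year, pages) and explicit NOT NULL columns excluded).
books: 7 nullable (year, book_id, phone, format, condition, name, pages — PK (barcode, subject) and explicit NOT NULL columns excluded).
Total: 7 + 3 + 5 + 7 + 7 = 29.

29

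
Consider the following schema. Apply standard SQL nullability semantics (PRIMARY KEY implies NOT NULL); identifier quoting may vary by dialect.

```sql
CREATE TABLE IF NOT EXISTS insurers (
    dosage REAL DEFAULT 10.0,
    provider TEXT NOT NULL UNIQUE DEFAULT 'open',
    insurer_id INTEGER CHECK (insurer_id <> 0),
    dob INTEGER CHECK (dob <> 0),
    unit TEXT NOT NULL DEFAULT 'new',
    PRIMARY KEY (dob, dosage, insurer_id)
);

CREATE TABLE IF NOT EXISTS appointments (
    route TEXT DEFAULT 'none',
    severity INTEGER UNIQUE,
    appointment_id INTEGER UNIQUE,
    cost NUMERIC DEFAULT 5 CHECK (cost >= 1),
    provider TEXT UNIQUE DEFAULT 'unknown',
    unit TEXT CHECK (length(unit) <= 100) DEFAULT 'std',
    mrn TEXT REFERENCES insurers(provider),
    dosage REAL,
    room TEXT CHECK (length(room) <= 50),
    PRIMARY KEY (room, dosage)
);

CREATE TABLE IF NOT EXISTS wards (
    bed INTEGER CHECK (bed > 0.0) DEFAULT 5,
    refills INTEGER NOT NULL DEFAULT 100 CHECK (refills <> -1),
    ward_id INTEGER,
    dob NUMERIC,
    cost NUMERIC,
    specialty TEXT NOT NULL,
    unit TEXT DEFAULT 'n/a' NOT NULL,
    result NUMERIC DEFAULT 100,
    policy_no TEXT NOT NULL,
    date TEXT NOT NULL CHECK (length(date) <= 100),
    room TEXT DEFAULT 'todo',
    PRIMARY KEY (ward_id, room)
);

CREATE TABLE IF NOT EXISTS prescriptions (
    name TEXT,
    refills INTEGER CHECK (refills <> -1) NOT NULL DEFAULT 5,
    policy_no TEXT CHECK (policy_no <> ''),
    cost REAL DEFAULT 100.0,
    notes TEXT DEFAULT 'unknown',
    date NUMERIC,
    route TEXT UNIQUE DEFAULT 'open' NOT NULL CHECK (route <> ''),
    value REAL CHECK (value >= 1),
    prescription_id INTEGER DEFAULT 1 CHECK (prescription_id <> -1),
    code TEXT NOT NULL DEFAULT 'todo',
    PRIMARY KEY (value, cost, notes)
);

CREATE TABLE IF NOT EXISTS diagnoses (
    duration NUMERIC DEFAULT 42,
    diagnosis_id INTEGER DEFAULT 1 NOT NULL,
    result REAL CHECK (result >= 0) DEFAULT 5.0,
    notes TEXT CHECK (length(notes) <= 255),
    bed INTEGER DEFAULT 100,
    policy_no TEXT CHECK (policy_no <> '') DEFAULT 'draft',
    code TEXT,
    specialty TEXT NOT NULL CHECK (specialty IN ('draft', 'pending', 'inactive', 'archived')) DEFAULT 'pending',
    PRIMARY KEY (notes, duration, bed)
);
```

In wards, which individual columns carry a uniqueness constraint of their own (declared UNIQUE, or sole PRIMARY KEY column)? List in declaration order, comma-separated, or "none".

none

- bed: no UNIQUE or single-column PK constraint.
- refills: no UNIQUE or single-column PK constraint.
- ward_id: part of a composite PRIMARY KEY — only the tuple is unique, not this column on its own.
- dob: no UNIQUE or single-column PK constraint.
- cost: no UNIQUE or single-column PK constraint.
- specialty: no UNIQUE or single-column PK constraint.
- unit: no UNIQUE or single-column PK constraint.
- result: no UNIQUE or single-column PK constraint.
- policy_no: no UNIQUE or single-column PK constraint.
- date: no UNIQUE or single-column PK constraint.
- room: part of a composite PRIMARY KEY — only the tuple is unique, not this column on its own.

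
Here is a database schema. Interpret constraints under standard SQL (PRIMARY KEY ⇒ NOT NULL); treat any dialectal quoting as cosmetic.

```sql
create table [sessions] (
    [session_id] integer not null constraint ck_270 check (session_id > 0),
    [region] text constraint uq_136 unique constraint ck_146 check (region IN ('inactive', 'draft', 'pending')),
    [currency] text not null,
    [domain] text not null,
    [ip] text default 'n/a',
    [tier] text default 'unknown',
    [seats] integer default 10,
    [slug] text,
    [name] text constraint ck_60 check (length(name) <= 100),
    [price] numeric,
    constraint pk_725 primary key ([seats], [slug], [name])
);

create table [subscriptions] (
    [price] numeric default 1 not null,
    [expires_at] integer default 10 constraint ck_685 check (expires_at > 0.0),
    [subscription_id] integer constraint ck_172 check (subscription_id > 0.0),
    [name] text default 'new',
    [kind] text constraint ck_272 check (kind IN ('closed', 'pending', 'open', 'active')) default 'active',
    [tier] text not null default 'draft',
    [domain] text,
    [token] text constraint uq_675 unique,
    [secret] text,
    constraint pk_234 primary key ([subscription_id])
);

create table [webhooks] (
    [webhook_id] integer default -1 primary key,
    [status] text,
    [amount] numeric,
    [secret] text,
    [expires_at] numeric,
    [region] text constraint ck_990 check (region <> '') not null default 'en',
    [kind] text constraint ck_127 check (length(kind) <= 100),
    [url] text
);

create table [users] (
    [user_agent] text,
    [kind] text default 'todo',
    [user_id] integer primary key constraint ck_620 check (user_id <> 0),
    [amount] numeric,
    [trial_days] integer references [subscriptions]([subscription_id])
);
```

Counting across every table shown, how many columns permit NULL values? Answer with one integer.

20

sessions: 4 nullable (region, ip, tier, price — PK (seats, slug, name) and explicit NOT NULL columns excluded).
subscriptions: 6 nullable (expires_at, name, kind, domain, token, secret — PK (subscription_id) and explicit NOT NULL columns excluded).
webhooks: 6 nullable (status, amount, secret, expires_at, kind, url — PK (webhook_id) and explicit NOT NULL columns excluded).
users: 4 nullable (user_agent, kind, amount, trial_days — PK (user_id) and explicit NOT NULL columns excluded).
Total: 4 + 6 + 6 + 4 = 20.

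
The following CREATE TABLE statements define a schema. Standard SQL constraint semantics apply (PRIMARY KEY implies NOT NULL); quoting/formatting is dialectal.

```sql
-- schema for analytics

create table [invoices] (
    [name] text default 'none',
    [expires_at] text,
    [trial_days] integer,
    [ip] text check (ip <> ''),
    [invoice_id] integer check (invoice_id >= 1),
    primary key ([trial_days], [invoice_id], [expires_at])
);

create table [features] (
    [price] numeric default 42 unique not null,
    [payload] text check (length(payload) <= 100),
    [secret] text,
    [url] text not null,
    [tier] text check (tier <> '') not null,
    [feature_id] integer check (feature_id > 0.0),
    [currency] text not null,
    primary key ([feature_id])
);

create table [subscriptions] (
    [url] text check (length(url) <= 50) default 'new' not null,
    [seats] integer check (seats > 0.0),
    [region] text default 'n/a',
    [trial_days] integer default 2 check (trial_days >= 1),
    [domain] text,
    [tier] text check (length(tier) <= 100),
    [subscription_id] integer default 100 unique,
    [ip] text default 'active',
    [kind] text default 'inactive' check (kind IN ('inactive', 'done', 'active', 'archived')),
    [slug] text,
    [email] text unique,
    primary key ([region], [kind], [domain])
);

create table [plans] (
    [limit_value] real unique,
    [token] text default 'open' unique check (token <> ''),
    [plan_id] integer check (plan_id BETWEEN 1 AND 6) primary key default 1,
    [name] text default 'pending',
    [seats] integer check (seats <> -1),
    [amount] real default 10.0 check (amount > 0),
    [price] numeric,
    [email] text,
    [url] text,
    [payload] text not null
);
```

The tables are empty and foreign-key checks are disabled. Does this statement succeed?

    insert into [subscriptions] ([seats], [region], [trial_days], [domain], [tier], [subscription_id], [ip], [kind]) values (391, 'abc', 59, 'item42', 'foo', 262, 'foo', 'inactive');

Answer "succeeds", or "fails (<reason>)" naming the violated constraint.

succeeds

NOT NULL columns: domain is supplied; kind is supplied; region is supplied; url defaults to 'new'.
CHECK constraints: 391 satisfies (seats > 0.0); 59 satisfies (trial_days >= 1); 'foo' satisfies (length(tier) <= 100); 'inactive' satisfies (kind IN ('inactive', 'done', 'active', 'archived')).
No constraint is violated.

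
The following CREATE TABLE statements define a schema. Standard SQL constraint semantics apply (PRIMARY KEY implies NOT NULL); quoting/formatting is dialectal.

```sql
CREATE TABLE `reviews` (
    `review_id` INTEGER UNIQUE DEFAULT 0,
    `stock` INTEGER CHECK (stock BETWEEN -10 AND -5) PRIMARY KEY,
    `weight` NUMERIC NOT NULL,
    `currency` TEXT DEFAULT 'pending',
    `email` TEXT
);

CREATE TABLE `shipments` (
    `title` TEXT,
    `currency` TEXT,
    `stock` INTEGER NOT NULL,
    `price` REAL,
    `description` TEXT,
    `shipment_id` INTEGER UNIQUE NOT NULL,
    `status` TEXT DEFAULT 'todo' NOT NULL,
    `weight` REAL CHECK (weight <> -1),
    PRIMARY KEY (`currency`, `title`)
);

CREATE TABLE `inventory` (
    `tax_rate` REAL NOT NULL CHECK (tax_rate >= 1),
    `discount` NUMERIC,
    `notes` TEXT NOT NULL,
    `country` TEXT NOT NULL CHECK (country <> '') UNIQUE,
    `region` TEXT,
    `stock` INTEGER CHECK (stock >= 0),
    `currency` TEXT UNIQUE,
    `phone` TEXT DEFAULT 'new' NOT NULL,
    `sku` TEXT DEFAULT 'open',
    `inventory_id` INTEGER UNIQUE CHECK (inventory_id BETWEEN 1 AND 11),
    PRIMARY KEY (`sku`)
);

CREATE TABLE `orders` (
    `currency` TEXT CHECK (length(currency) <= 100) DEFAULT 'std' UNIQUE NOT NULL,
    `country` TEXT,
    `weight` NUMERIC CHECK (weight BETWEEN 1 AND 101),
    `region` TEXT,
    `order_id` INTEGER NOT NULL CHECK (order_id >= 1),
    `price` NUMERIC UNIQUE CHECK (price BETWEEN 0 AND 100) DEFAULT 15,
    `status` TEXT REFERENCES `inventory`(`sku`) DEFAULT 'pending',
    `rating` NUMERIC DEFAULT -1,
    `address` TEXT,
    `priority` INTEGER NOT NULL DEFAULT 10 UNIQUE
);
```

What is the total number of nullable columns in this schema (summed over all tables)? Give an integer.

18

reviews: 3 nullable (review_id, currency, email — PK (stock) and explicit NOT NULL columns excluded).
shipments: 3 nullable (price, description, weight — PK (currency, title) and explicit NOT NULL columns excluded).
inventory: 5 nullable (discount, region, stock, currency, inventory_id — PK (sku) and explicit NOT NULL columns excluded).
orders: 7 nullable (country, weight, region, price, status, rating, address — PK none and explicit NOT NULL columns excluded).
Total: 3 + 3 + 5 + 7 = 18.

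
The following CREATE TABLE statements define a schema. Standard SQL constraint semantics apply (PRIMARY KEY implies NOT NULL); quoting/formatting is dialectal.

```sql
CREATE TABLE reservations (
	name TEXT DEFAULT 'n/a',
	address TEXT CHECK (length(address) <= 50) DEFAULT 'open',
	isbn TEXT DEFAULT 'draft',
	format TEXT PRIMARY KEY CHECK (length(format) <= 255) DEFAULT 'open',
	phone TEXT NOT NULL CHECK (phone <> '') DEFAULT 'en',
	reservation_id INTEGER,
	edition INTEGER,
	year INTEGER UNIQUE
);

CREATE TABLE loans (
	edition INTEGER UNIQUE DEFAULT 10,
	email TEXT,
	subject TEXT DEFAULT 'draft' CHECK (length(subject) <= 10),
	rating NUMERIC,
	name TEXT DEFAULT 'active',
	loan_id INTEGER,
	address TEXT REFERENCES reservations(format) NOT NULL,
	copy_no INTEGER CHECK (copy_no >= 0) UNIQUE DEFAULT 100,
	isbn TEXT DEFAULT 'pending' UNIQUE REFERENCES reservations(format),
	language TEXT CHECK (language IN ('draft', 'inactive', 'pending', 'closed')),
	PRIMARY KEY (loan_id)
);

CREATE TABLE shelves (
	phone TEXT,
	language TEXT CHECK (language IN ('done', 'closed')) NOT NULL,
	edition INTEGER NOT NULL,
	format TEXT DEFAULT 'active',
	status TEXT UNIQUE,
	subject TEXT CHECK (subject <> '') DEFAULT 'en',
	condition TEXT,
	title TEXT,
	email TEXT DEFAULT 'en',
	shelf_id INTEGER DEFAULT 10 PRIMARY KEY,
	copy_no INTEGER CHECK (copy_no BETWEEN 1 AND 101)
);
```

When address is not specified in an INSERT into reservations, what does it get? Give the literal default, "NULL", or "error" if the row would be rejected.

'open'

address has an explicit DEFAULT 'open'.
When the column is omitted from an INSERT, that default is used.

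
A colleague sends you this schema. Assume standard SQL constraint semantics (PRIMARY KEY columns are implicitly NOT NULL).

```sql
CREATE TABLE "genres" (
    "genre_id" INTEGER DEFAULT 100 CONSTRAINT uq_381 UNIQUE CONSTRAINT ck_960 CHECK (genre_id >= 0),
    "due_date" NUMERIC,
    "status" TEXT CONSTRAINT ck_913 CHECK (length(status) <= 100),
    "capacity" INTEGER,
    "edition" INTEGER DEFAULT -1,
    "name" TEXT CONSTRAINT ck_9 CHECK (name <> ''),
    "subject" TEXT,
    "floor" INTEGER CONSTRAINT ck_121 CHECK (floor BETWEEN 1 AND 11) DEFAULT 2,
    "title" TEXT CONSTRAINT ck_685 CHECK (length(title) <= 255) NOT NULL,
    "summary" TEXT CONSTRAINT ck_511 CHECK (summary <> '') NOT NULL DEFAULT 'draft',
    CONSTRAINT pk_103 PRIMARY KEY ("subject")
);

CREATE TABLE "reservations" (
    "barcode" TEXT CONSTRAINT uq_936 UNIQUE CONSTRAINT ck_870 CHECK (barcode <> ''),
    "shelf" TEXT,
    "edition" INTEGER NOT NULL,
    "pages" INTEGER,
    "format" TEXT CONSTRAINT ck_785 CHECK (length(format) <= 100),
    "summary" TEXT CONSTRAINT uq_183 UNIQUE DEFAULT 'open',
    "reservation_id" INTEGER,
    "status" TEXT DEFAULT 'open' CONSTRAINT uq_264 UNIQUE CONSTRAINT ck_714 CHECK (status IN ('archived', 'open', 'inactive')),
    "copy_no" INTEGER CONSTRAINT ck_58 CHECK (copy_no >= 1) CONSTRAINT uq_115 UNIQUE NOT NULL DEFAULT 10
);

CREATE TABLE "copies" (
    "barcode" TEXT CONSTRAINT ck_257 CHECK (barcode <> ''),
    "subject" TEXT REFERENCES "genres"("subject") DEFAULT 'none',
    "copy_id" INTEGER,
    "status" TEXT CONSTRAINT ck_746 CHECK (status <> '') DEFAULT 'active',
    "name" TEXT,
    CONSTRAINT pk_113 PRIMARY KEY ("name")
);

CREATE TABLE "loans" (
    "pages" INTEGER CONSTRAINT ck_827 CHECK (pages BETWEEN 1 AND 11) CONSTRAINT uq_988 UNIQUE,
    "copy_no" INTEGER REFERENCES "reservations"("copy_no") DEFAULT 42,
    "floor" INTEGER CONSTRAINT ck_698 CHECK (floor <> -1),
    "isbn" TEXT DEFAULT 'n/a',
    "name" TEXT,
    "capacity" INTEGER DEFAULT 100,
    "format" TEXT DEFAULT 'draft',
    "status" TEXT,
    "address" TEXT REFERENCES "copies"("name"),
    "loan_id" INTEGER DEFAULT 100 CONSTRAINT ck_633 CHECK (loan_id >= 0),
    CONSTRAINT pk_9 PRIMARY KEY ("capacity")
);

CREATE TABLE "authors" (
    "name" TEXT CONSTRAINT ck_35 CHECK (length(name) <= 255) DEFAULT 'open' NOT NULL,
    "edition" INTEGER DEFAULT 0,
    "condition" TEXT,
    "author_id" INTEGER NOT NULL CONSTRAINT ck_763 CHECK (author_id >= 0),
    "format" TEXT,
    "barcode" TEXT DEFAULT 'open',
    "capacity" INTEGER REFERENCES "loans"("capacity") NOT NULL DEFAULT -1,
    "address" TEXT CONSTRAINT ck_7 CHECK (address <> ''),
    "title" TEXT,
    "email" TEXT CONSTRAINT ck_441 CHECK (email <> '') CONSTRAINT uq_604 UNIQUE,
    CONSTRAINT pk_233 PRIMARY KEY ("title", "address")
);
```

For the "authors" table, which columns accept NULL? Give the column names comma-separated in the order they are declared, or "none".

- name: declared NOT NULL → not nullable.
- edition: DEFAULT only fills an omitted column; an explicit NULL is still allowed → nullable.
- condition: no NOT NULL constraint applies → nullable.
- author_id: declared NOT NULL → not nullable.
- format: no NOT NULL constraint applies → nullable.
- barcode: DEFAULT only fills an omitted column; an explicit NULL is still allowed → nullable.
- capacity: declared NOT NULL → not nullable.
- address: part of the PRIMARY KEY, which implies NOT NULL → not nullable.
- title: part of the PRIMARY KEY, which implies NOT NULL → not nullable.
- email: CHECK does not forbid NULL (a CHECK constraint passes when its expression is NULL) → nullable.

edition, condition, format, barcode, email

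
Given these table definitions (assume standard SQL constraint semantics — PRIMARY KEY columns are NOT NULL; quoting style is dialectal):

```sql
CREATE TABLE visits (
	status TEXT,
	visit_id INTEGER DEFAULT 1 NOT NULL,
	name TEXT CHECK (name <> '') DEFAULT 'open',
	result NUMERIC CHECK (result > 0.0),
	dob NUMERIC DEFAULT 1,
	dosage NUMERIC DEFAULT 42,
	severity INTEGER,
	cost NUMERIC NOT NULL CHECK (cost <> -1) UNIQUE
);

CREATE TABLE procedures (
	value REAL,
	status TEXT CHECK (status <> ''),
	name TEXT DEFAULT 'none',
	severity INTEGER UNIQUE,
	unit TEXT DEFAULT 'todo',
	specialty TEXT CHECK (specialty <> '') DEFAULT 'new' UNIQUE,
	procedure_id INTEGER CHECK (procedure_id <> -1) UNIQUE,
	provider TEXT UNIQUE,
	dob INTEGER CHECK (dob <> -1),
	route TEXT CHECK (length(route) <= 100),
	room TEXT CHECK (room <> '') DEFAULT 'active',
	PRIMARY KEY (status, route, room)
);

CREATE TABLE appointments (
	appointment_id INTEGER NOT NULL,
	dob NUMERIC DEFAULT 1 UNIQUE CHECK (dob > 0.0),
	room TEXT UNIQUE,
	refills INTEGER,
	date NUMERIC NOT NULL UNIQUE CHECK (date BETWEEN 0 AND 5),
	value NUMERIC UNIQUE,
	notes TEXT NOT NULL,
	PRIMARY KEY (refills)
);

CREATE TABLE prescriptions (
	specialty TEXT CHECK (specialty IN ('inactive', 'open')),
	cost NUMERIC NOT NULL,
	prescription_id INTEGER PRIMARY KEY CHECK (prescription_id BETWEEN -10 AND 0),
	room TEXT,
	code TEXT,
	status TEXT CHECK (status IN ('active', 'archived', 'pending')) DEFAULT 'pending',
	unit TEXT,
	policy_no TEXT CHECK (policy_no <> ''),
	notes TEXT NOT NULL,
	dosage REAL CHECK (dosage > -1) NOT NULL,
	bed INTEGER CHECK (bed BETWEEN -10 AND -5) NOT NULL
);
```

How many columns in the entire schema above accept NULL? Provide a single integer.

23

visits: 6 nullable (status, name, result, dob, dosage, severity — PK none and explicit NOT NULL columns excluded).
procedures: 8 nullable (value, name, severity, unit, specialty, procedure_id, provider, dob — PK (status, route, room) and explicit NOT NULL columns excluded).
appointments: 3 nullable (dob, room, value — PK (refills) and explicit NOT NULL columns excluded).
prescriptions: 6 nullable (specialty, room, code, status, unit, policy_no — PK (prescription_id) and explicit NOT NULL columns excluded).
Total: 6 + 8 + 3 + 6 = 23.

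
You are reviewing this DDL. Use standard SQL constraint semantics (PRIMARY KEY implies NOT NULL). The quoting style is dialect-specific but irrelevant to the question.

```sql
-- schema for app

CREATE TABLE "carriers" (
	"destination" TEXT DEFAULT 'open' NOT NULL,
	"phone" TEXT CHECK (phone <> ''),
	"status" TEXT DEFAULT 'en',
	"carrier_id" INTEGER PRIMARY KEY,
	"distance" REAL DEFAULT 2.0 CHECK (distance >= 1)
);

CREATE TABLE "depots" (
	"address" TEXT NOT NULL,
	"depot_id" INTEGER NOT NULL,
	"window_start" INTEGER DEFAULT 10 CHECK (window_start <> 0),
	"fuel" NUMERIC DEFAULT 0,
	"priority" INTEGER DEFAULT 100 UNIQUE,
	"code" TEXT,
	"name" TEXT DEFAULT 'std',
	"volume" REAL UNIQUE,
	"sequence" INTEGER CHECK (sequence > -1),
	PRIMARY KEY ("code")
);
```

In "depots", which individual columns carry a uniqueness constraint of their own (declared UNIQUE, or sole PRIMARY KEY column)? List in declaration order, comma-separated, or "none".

- address: no UNIQUE or single-column PK constraint.
- depot_id: no UNIQUE or single-column PK constraint.
- window_start: no UNIQUE or single-column PK constraint.
- fuel: no UNIQUE or single-column PK constraint.
- priority: declared UNIQUE → unique.
- code: single-column PRIMARY KEY → unique.
- name: no UNIQUE or single-column PK constraint.
- volume: declared UNIQUE → unique.
- sequence: no UNIQUE or single-column PK constraint.

priority, code, volume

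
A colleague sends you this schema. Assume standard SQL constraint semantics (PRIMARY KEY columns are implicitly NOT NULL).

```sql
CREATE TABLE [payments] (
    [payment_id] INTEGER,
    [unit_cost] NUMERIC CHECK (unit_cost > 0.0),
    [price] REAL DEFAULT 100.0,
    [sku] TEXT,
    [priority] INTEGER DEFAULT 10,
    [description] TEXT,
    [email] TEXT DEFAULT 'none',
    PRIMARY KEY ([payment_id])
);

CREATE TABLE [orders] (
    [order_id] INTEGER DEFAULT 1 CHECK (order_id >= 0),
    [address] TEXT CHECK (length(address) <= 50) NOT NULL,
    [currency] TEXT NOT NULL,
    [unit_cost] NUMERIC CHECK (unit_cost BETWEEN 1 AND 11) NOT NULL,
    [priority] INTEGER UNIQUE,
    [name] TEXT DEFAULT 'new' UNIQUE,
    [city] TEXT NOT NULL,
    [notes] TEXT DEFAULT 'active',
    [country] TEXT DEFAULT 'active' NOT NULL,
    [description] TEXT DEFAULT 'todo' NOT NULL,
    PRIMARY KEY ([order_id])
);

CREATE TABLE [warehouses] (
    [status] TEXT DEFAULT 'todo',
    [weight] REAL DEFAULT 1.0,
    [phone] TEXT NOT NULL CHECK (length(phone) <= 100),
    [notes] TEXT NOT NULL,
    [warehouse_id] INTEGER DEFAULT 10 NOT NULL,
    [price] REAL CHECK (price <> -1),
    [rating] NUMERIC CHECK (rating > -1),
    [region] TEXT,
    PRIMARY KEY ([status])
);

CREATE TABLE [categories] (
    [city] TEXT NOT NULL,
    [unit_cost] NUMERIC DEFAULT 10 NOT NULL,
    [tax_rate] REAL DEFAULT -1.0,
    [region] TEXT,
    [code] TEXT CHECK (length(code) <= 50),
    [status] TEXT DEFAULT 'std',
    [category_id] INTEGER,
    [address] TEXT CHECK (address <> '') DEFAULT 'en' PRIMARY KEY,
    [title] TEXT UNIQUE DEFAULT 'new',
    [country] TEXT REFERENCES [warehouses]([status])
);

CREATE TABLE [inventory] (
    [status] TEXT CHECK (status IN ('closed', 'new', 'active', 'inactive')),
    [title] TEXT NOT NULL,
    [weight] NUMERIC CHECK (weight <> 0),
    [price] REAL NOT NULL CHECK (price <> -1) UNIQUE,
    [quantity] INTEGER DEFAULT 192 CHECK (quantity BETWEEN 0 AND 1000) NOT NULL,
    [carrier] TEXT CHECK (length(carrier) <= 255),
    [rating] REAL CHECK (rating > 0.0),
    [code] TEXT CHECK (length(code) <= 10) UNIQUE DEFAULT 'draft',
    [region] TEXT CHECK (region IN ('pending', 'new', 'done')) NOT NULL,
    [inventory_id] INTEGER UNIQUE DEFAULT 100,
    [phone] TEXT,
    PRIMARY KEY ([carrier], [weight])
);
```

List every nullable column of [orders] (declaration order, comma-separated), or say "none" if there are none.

- order_id: part of the PRIMARY KEY, which implies NOT NULL → not nullable.
- address: declared NOT NULL → not nullable.
- currency: declared NOT NULL → not nullable.
- unit_cost: declared NOT NULL → not nullable.
- priority: UNIQUE does not imply NOT NULL → nullable.
- name: UNIQUE does not imply NOT NULL → nullable.
- city: declared NOT NULL → not nullable.
- notes: DEFAULT only fills an omitted column; an explicit NULL is still allowed → nullable.
- country: declared NOT NULL → not nullable.
- description: declared NOT NULL → not nullable.

priority, name, notes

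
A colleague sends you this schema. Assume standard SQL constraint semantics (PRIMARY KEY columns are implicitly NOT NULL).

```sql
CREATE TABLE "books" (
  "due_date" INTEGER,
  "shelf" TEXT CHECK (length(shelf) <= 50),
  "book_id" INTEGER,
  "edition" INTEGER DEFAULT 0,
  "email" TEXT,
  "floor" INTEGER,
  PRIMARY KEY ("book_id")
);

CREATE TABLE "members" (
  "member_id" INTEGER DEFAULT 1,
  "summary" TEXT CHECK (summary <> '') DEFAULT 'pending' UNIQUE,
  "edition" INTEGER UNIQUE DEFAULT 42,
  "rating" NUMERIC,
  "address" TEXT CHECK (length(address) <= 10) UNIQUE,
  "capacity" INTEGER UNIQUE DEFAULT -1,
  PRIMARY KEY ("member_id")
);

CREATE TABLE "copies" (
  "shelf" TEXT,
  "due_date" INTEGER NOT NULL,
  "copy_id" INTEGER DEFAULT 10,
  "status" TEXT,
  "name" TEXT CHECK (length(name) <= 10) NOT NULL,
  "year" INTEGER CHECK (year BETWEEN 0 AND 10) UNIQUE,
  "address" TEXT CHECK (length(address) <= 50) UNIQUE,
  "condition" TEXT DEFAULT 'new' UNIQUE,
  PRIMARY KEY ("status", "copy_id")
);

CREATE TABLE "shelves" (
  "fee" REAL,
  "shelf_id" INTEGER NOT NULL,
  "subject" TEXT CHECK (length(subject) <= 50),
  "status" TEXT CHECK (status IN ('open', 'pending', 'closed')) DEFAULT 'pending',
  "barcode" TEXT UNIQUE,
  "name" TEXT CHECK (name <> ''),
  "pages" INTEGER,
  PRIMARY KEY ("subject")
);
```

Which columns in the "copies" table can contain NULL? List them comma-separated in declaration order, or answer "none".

shelf, year, address, condition

- shelf: no NOT NULL constraint applies → nullable.
- due_date: declared NOT NULL → not nullable.
- copy_id: part of the PRIMARY KEY, which implies NOT NULL → not nullable.
- status: part of the PRIMARY KEY, which implies NOT NULL → not nullable.
- name: declared NOT NULL → not nullable.
- year: CHECK does not forbid NULL (a CHECK constraint passes when its expression is NULL) → nullable.
- address: CHECK does not forbid NULL (a CHECK constraint passes when its expression is NULL) → nullable.
- condition: UNIQUE does not imply NOT NULL → nullable.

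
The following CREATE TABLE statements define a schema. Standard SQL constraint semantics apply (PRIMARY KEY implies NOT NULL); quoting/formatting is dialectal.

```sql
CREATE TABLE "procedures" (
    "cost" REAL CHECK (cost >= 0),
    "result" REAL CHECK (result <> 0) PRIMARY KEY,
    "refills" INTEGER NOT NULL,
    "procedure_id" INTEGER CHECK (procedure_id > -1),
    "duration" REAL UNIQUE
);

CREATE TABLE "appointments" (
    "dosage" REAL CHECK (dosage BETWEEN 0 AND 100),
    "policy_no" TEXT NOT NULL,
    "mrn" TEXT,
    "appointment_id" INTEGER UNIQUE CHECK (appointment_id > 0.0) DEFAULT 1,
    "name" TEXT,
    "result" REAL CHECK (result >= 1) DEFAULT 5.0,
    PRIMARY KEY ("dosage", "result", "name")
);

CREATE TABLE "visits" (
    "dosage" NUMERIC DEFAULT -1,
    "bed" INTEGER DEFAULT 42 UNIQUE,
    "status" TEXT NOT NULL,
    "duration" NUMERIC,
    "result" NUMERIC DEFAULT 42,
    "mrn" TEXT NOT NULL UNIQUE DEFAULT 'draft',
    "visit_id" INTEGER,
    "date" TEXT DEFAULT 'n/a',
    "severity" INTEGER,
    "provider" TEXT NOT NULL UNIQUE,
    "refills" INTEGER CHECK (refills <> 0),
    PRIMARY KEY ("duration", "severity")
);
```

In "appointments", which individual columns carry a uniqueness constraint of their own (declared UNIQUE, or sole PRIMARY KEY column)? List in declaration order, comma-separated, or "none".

- dosage: part of a composite PRIMARY KEY — only the tuple is unique, not this column on its own.
- policy_no: no UNIQUE or single-column PK constraint.
- mrn: no UNIQUE or single-column PK constraint.
- appointment_id: declared UNIQUE → unique.
- name: part of a composite PRIMARY KEY — only the tuple is unique, not this column on its own.
- result: part of a composite PRIMARY KEY — only the tuple is unique, not this column on its own.

appointment_id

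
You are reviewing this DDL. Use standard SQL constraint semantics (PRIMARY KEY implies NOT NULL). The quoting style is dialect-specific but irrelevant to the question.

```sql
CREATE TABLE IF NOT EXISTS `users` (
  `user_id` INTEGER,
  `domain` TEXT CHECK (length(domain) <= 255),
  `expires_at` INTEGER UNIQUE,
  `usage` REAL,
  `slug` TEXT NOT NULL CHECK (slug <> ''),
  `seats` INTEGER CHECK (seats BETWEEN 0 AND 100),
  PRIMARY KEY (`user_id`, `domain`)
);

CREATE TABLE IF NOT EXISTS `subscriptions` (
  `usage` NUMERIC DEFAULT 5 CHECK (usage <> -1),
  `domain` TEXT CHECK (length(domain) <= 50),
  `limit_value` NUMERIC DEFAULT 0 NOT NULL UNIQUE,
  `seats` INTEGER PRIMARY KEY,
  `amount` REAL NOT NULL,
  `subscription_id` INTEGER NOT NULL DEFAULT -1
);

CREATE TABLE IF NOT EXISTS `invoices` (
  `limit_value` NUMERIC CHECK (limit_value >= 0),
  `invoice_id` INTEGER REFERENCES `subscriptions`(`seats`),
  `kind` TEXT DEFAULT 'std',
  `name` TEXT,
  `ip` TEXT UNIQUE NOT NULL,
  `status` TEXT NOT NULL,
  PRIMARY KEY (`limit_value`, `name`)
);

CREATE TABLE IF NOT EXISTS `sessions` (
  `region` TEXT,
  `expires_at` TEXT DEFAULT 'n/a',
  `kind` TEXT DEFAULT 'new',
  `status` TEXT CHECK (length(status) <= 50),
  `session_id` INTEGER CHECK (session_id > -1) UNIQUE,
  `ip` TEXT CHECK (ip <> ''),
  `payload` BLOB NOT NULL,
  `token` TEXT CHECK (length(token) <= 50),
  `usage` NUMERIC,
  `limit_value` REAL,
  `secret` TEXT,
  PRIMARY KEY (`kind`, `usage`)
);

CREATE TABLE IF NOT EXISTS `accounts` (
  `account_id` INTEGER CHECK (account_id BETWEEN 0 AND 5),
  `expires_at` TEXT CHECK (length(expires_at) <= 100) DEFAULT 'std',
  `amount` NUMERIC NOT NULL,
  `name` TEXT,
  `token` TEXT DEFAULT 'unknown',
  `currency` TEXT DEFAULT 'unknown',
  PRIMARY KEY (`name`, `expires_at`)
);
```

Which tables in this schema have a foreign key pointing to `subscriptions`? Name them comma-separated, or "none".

invoices

- invoices.invoice_id references subscriptions(seats).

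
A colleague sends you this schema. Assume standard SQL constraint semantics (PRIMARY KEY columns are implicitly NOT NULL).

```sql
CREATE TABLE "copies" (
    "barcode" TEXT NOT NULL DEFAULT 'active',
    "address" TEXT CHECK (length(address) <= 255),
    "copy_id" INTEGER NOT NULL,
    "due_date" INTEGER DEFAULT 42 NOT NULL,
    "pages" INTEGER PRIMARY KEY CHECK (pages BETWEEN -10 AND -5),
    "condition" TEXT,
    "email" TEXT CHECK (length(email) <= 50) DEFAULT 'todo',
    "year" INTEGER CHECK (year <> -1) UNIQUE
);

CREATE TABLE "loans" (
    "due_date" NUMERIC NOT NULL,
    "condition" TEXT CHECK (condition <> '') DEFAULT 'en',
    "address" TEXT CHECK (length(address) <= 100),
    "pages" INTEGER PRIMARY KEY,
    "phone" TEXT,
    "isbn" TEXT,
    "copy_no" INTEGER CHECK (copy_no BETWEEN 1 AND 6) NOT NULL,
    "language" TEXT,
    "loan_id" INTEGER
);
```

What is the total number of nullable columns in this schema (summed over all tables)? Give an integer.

10

copies: 4 nullable (address, condition, email, year — PK (pages) and explicit NOT NULL columns excluded).
loans: 6 nullable (condition, address, phone, isbn, language, loan_id — PK (pages) and explicit NOT NULL columns excluded).
Total: 4 + 6 = 10.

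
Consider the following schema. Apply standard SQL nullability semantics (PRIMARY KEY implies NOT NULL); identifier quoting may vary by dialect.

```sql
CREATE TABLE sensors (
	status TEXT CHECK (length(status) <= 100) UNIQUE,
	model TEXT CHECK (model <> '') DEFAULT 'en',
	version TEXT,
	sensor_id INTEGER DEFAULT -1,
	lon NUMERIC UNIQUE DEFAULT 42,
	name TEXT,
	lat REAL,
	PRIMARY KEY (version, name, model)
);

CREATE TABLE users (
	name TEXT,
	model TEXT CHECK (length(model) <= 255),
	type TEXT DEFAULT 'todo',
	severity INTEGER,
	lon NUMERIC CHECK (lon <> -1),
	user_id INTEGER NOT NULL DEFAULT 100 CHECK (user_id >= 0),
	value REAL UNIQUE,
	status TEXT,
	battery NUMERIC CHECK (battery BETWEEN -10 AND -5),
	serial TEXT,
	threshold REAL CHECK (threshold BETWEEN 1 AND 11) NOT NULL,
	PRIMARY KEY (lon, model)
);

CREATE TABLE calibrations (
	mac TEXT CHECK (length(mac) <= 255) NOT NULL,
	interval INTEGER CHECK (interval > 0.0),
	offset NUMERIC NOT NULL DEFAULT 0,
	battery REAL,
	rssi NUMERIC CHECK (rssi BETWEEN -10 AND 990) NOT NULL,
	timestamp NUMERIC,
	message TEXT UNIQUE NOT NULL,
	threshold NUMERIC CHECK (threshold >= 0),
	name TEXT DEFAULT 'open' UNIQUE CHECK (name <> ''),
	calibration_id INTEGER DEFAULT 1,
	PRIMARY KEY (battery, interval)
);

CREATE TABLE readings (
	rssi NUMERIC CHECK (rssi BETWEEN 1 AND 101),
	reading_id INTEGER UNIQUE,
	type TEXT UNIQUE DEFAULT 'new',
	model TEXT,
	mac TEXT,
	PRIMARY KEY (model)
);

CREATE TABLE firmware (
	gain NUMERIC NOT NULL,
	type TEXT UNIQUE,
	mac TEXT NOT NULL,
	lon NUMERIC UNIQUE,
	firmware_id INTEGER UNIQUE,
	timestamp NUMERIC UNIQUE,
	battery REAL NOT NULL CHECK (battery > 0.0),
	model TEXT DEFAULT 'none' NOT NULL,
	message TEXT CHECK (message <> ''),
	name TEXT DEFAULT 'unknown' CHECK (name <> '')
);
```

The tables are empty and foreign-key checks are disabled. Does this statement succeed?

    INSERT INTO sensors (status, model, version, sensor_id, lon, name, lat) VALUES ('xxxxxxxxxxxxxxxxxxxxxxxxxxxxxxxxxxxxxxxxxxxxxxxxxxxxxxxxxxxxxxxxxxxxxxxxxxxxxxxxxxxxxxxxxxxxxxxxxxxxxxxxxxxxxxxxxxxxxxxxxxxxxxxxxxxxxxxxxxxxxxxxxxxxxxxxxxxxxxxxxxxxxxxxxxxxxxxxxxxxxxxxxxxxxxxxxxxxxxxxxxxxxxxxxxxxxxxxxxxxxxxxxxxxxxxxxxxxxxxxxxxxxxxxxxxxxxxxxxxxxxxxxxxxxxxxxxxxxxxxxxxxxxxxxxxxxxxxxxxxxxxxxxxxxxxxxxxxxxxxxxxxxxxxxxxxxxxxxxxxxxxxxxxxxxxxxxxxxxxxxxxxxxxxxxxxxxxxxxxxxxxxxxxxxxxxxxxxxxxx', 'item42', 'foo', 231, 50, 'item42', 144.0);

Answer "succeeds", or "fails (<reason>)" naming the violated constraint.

fails (CHECK on status)

The value 'xxxxxxxxxxxxxxxxxxxxxxxxxxxxxxxxxxxxxxxxxxxxxxxxxxxxxxxxxxxxxxxxxxxxxxxxxxxxxxxxxxxxxxxxxxxxxxxxxxxxxxxxxxxxxxxxxxxxxxxxxxxxxxxxxxxxxxxxxxxxxxxxxxxxxxxxxxxxxxxxxxxxxxxxxxxxxxxxxxxxxxxxxxxxxxxxxxxxxxxxxxxxxxxxxxxxxxxxxxxxxxxxxxxxxxxxxxxxxxxxxxxxxxxxxxxxxxxxxxxxxxxxxxxxxxxxxxxxxxxxxxxxxxxxxxxxxxxxxxxxxxxxxxxxxxxxxxxxxxxxxxxxxxxxxxxxxxxxxxxxxxxxxxxxxxxxxxxxxxxxxxxxxxxxxxxxxxxxxxxxxxxxxxxxxxxxxxxxxxxx' for status violates CHECK (length(status) <= 100).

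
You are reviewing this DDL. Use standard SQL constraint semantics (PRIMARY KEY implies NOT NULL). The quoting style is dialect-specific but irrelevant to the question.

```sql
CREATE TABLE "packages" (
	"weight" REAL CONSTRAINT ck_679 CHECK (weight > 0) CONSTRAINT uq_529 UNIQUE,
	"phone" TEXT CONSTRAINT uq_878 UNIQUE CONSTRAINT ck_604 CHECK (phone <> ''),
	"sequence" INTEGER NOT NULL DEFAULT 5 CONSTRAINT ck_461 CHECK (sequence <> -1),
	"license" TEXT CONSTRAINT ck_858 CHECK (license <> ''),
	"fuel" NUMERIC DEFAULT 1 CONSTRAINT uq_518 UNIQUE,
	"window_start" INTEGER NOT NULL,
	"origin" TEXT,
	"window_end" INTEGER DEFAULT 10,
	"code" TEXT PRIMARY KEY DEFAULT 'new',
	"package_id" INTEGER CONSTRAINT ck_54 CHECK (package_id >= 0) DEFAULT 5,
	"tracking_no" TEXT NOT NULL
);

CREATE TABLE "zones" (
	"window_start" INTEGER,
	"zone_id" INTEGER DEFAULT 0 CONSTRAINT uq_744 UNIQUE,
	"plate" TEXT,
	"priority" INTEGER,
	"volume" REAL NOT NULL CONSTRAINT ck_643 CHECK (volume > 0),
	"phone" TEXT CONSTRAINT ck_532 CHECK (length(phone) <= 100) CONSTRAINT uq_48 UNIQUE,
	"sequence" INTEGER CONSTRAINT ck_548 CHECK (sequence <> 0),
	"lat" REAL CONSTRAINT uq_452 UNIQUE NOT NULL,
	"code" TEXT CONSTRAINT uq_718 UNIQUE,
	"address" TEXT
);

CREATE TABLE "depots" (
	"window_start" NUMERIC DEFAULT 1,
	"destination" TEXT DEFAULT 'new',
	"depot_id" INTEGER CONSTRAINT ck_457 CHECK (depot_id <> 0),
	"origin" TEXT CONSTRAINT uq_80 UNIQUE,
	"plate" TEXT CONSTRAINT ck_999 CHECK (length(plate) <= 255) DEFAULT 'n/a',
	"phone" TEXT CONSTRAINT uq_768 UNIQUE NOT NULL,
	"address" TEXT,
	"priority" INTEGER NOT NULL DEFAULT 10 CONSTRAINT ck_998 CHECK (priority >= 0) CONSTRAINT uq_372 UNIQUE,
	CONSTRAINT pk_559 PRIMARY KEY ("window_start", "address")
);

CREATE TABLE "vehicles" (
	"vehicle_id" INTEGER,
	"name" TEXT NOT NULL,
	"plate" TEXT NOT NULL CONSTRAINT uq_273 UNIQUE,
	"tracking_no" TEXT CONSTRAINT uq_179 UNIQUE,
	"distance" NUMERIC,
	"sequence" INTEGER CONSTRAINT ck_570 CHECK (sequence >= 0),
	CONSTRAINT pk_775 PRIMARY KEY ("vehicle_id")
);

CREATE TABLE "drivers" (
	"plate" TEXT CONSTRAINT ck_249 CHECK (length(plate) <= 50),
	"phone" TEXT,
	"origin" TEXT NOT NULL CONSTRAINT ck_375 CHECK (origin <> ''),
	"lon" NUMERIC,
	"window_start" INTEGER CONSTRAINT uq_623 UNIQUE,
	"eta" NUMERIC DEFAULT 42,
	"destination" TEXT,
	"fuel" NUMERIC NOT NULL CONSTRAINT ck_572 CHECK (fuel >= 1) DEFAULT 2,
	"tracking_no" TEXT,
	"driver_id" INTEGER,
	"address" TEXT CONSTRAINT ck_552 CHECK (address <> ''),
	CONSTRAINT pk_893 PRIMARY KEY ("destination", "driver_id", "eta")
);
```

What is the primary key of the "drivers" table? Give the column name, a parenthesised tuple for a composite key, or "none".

A table-level PRIMARY KEY clause names 3 columns: destination, driver_id, eta.
This is a composite key — the combination is unique, not each column individually.

(destination, driver_id, eta)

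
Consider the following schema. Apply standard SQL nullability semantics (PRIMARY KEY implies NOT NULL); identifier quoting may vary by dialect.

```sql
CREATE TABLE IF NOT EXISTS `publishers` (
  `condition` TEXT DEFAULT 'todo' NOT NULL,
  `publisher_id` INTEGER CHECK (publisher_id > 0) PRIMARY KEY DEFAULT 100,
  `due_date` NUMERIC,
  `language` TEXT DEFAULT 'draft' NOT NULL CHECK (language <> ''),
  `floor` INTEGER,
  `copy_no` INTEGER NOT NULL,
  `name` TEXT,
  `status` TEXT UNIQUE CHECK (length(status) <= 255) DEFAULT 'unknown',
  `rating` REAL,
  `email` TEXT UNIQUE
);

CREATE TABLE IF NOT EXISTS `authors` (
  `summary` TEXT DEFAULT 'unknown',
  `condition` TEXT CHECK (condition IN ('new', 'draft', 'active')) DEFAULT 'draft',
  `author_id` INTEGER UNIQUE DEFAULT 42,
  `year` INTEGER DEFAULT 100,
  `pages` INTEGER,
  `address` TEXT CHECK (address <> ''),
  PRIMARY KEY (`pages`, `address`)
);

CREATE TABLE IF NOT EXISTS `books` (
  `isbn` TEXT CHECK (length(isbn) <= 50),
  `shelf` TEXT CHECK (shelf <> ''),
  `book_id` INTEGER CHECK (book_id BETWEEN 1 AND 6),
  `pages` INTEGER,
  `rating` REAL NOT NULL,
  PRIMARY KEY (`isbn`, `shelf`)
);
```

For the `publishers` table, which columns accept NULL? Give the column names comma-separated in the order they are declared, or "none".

due_date, floor, name, status, rating, email

- condition: declared NOT NULL → not nullable.
- publisher_id: part of the PRIMARY KEY, which implies NOT NULL → not nullable.
- due_date: no NOT NULL constraint applies → nullable.
- language: declared NOT NULL → not nullable.
- floor: no NOT NULL constraint applies → nullable.
- copy_no: declared NOT NULL → not nullable.
- name: no NOT NULL constraint applies → nullable.
- status: CHECK does not forbid NULL (a CHECK constraint passes when its expression is NULL) → nullable.
- rating: no NOT NULL constraint applies → nullable.
- email: UNIQUE does not imply NOT NULL → nullable.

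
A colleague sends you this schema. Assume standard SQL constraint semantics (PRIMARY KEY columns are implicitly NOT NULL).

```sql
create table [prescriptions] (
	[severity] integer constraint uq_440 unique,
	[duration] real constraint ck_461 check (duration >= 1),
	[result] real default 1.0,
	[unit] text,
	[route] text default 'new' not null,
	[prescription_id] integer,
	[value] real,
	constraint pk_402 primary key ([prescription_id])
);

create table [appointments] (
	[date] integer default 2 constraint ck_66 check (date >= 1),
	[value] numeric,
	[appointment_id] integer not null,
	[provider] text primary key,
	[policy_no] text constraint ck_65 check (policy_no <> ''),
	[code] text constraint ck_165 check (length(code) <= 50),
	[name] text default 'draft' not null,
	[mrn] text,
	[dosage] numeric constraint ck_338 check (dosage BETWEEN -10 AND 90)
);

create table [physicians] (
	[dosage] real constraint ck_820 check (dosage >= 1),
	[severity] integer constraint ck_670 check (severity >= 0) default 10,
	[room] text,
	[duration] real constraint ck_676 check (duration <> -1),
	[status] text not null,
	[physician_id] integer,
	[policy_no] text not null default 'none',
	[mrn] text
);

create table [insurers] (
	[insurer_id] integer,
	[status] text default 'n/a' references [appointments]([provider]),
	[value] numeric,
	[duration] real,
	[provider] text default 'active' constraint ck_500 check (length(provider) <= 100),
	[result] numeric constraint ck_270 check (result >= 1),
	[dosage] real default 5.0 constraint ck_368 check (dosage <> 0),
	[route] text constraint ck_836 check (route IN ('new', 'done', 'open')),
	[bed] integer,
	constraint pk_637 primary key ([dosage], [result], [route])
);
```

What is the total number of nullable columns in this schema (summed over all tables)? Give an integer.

prescriptions: 5 nullable (severity, duration, result, unit, value — PK (prescription_id) and explicit NOT NULL columns excluded).
appointments: 6 nullable (date, value, policy_no, code, mrn, dosage — PK (provider) and explicit NOT NULL columns excluded).
physicians: 6 nullable (dosage, severity, room, duration, physician_id, mrn — PK none and explicit NOT NULL columns excluded).
insurers: 6 nullable (insurer_id, status, value, duration, provider, bed — PK (dosage, result, route) and explicit NOT NULL columns excluded).
Total: 5 + 6 + 6 + 6 = 23.

23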